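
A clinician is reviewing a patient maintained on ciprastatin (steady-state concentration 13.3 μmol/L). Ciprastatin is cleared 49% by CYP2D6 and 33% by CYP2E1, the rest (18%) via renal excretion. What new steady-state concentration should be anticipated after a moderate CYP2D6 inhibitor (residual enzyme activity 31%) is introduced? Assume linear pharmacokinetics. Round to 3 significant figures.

20.1 μmol/L

The CYP2D6 pathway (49% of clearance) is reduced to 0.31× activity: 0.49 × 0.31 = 0.1519.
CYP2E1 (33%) and the residual 18% are unaffected.
Relative clearance = 0.1519 + 0.33 + 0.18 = 0.6619.
With dosing unchanged, steady-state concentration scales as 1/CL: 13.3 / 0.6619 = 20.1 μmol/L.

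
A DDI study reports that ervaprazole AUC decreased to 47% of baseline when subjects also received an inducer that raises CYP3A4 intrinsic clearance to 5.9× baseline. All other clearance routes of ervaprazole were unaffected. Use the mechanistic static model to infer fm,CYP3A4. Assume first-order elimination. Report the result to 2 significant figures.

Let x = fm,CYP3A4. Because AUC ∝ 1/CL, relative clearance rose to 1/0.470 = 2.128.
Only the CYP3A4 route changed, so 2.128 = x·5.9 + (1 − x), giving x = 0.23.

0.23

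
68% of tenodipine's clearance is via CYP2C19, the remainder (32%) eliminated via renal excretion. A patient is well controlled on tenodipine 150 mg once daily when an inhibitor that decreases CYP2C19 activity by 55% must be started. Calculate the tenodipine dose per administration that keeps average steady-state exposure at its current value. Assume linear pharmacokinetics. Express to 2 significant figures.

The CYP2C19 pathway (68% of clearance) is reduced to 0.45× activity: 0.68 × 0.45 = 0.306.
The remaining 32% of clearance is unaffected.
Relative clearance = 0.306 + 0.32 = 0.626.
To maintain the same steady-state level, dose must scale with clearance: new dose = 150 × 0.626 = 94 mg.

94 mg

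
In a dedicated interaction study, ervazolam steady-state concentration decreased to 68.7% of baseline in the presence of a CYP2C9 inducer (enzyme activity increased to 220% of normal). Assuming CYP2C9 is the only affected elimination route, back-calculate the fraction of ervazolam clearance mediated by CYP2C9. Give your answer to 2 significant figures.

CL'/CL = 1 / 0.687 = 1.456
2.2·fm + (1 − fm) = 1.456
fm = (1.456 − 1) / (2.2 − 1) = 0.38

0.38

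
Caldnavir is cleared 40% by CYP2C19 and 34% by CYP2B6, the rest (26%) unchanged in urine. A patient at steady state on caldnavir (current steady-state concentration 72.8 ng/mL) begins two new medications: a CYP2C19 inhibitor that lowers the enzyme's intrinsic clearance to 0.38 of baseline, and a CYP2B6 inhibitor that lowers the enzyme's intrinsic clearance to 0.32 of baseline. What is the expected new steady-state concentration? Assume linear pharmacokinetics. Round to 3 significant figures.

140 ng/mL

The CYP2C19 pathway (40% of clearance) falls to 0.38× activity: 0.4 × 0.38 = 0.152.
The CYP2B6 pathway (34% of clearance) is reduced to 0.32× activity: 0.34 × 0.32 = 0.1088.
The remaining 26% of clearance is unaffected.
Relative clearance = 0.152 + 0.1088 + 0.26 = 0.5208.
New steady-state concentration = 72.8 / 0.5208 = 140 ng/mL (concentration scales inversely with clearance).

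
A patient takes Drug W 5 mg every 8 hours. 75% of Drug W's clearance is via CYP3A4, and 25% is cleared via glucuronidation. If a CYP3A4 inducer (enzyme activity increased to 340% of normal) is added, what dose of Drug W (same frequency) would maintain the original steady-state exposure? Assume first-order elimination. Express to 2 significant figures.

14 mg

The CYP3A4 pathway (75% of clearance) is boosted to 3.4× activity: 0.75 × 3.4 = 2.55.
Non-CYP routes (25%) are unchanged.
CL_new/CL_old = 2.55 + 0.25 = 2.8.
To maintain the same steady-state level, dose must scale with clearance: new dose = 5 × 2.8 = 14 mg.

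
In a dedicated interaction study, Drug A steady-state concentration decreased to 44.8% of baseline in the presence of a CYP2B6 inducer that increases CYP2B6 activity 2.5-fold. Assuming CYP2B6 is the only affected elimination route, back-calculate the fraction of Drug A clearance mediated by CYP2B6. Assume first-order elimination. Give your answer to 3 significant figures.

0.821

Let x = fm,CYP2B6. Because steady-state concentration ∝ 1/CL, relative clearance rose to 1/0.448 = 2.232.
Setting x·2.5 + (1 − x) = 2.232 and solving: x = (2.232 − 1)/(2.5 − 1) = 0.821.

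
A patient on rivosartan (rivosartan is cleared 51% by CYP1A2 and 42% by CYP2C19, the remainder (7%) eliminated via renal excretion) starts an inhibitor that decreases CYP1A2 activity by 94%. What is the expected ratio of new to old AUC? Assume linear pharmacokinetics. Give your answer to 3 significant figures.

The CYP1A2 pathway (51% of clearance) is reduced to 0.06× activity: 0.51 × 0.06 = 0.0306.
CYP2C19 (42%) and the residual 7% are unaffected.
Relative clearance = 0.0306 + 0.42 + 0.07 = 0.5206.
Since AUC ∝ 1/CL, the ratio is 1 / 0.5206 = 1.92.

1.92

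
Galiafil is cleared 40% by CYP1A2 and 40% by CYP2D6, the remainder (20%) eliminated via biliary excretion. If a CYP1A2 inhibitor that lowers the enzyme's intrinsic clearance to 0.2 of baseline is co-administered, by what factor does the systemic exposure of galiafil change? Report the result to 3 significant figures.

CYP1A2: 0.4 × 0.2 = 0.08
CYP2D6: 0.4 (unchanged)
Other: 0.2 (unchanged)
New clearance relative to baseline: 0.08 + 0.4 + 0.2 = 0.68.
Since systemic exposure ∝ 1/CL, the ratio is 1 / 0.68 = 1.47.

1.47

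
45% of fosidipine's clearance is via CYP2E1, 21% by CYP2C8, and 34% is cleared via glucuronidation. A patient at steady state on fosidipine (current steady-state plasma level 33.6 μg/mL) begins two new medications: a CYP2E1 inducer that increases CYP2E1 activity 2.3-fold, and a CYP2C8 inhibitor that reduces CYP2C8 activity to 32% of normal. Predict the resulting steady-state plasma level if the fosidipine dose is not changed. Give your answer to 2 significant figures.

CYP2E1: 0.45 × 2.3 = 1.035
CYP2C8: 0.21 × 0.32 = 0.0672
Other: 0.34 (unchanged)
Relative clearance = 1.035 + 0.0672 + 0.34 = 1.4422.
Steady-state plasma level ∝ 1/CL: new value = 33.6 / 1.4422 = 23 μg/mL.

23 μg/mL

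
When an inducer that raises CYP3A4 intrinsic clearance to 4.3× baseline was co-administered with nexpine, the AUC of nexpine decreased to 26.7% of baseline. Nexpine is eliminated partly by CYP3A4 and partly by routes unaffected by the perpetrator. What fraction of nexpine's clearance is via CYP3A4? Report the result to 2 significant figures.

Let fm be the CYP3A4 fraction. New clearance relative to baseline = fm × 4.3 + (1 − fm).
AUC ratio = 1 / (new CL fraction), so new CL fraction = 1 / 0.267 = 3.745.
fm × 4.3 + 1 − fm = 3.745  ⇒  fm × (4.3 − 1) = 2.745  ⇒  fm = 0.83.

0.83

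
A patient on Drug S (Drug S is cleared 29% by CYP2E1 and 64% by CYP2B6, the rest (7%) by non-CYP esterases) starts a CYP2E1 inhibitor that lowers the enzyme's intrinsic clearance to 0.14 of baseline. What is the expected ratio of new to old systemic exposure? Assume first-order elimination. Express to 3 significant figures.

1.33

CYP2E1: 0.29 × 0.14 = 0.0406
CYP2B6: 0.64 (unchanged)
Other: 0.07 (unchanged)
Relative clearance = 0.0406 + 0.64 + 0.07 = 0.7506.
Systemic exposure is inversely proportional to clearance, so the fold-change is 1 / 0.7506 = 1.33.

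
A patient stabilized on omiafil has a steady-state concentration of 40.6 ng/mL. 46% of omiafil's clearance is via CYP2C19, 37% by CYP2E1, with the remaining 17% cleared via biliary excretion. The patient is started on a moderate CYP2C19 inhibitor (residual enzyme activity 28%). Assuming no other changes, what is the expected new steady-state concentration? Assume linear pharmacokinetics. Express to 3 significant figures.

CYP2C19: 0.46 × 0.28 = 0.1288
CYP2E1: 0.37 (unchanged)
Other: 0.17 (unchanged)
CL_new/CL_old = 0.1288 + 0.37 + 0.17 = 0.6688.
With dosing unchanged, steady-state concentration scales as 1/CL: 40.6 / 0.6688 = 60.7 ng/mL.

60.7 ng/mL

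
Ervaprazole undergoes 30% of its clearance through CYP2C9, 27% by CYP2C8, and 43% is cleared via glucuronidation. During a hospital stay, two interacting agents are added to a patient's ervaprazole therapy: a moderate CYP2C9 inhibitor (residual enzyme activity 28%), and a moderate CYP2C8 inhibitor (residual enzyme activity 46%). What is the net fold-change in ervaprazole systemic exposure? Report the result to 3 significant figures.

1.57

The CYP2C9 pathway (30% of clearance) drops to 0.28× activity: 0.3 × 0.28 = 0.084.
The CYP2C8 pathway (27% of clearance) falls to 0.46× activity: 0.27 × 0.46 = 0.1242.
Non-CYP routes (43%) are unchanged.
Relative clearance = 0.084 + 0.1242 + 0.43 = 0.6382.
Net systemic exposure ratio = 1 / 0.6382 = 1.57.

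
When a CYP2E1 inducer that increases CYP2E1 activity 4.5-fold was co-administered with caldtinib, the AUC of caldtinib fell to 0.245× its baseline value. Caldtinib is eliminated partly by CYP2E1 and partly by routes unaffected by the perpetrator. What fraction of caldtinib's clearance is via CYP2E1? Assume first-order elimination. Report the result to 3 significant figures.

CL'/CL = 1 / 0.245 = 4.082
4.5·fm + (1 − fm) = 4.082
fm = (4.082 − 1) / (4.5 − 1) = 0.880

0.880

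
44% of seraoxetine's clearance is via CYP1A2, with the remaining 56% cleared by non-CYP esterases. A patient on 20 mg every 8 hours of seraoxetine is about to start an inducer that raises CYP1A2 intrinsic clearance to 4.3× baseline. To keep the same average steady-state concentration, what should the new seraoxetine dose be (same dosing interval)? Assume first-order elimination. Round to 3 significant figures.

The CYP1A2 pathway (44% of clearance) is boosted to 4.3× activity: 0.44 × 4.3 = 1.892.
The remaining 56% of clearance is unaffected.
CL_new/CL_old = 1.892 + 0.56 = 2.452.
Exposure is unchanged when dose changes in proportion to clearance. New dose = 20 mg × 2.452 = 49.0 mg.

49.0 mg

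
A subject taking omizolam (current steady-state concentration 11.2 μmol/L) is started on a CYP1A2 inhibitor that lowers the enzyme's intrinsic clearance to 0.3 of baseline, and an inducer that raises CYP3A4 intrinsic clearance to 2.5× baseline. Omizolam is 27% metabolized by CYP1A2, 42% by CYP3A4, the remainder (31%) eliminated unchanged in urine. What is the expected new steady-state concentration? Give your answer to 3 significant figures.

7.77 μmol/L

CYP1A2: 0.27 × 0.3 = 0.081
CYP3A4: 0.42 × 2.5 = 1.05
Other: 0.31 (unchanged)
CL_new/CL_old = 0.081 + 1.05 + 0.31 = 1.441.
Steady-state concentration ∝ 1/CL: new value = 11.2 / 1.441 = 7.77 μmol/L.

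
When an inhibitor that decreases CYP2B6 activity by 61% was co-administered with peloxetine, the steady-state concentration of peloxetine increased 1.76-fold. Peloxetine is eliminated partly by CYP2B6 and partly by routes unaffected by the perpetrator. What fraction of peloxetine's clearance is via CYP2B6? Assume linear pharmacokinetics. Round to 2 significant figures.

Let fm be the CYP2B6 fraction. New clearance relative to baseline = fm × 0.39 + (1 − fm).
Steady-state concentration ratio = 1 / (new CL fraction), so new CL fraction = 1 / 1.76 = 0.5682.
fm × 0.39 + 1 − fm = 0.5682  ⇒  fm × (0.39 − 1) = −0.4318  ⇒  fm = 0.71.

0.71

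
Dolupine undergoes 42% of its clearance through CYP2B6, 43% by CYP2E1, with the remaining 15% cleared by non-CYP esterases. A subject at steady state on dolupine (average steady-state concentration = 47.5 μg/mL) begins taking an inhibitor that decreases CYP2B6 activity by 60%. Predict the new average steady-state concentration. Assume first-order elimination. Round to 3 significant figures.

The CYP2B6 pathway (42% of clearance) falls to 0.4× activity: 0.42 × 0.4 = 0.168.
CYP2E1 (43%) and the residual 15% are unaffected.
CL_new/CL_old = 0.168 + 0.43 + 0.15 = 0.748.
New average steady-state concentration = baseline ÷ relative clearance = 47.5 / 0.748 = 63.5 μg/mL.

63.5 μg/mL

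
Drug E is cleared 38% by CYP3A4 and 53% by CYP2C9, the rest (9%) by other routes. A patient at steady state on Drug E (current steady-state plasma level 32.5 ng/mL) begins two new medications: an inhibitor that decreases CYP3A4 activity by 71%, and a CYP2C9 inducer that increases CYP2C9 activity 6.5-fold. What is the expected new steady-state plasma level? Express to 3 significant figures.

8.92 ng/mL

The CYP3A4 pathway (38% of clearance) falls to 0.29× activity: 0.38 × 0.29 = 0.1102.
The CYP2C9 pathway (53% of clearance) rises to 6.5× activity: 0.53 × 6.5 = 3.445.
Non-CYP routes (9%) are unchanged.
Relative clearance = 0.1102 + 3.445 + 0.09 = 3.6452.
Dividing the baseline by the relative clearance: 32.5 / 3.6452 = 8.92 ng/mL.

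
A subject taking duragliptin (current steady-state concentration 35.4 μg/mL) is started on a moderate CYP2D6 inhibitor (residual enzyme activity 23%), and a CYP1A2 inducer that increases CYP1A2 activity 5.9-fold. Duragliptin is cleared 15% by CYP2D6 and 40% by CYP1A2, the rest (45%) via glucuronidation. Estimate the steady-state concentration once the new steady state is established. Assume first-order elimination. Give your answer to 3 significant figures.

The CYP2D6 pathway (15% of clearance) is reduced to 0.23× activity: 0.15 × 0.23 = 0.0345.
The CYP1A2 pathway (40% of clearance) is boosted to 5.9× activity: 0.4 × 5.9 = 2.36.
The remaining 45% of clearance is unaffected.
CL_new/CL_old = 0.0345 + 2.36 + 0.45 = 2.8445.
New steady-state concentration = 35.4 / 2.8445 = 12.4 μg/mL (concentration scales inversely with clearance).

12.4 μg/mL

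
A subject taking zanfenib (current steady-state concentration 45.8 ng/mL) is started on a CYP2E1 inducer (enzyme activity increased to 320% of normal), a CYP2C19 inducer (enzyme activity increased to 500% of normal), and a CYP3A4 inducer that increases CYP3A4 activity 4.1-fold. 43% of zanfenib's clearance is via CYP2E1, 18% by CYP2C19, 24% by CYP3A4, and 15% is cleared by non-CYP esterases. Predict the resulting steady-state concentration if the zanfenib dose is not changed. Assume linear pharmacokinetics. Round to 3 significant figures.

13.4 ng/mL

CYP2E1: 0.43 × 3.2 = 1.376
CYP2C19: 0.18 × 5 = 0.9
CYP3A4: 0.24 × 4.1 = 0.984
Other: 0.15 (unchanged)
Relative clearance = 1.376 + 0.9 + 0.984 + 0.15 = 3.41.
Steady-state concentration ∝ 1/CL: new value = 45.8 / 3.41 = 13.4 ng/mL.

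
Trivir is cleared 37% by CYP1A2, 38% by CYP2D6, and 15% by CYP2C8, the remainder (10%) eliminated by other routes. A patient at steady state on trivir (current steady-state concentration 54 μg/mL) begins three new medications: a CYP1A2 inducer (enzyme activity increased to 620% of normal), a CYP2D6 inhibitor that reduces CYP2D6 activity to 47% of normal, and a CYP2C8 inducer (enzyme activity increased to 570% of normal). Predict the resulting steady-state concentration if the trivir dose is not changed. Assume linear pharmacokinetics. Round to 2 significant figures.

16 μg/mL

The CYP1A2 pathway (37% of clearance) is boosted to 6.2× activity: 0.37 × 6.2 = 2.294.
The CYP2D6 pathway (38% of clearance) falls to 0.47× activity: 0.38 × 0.47 = 0.1786.
The CYP2C8 pathway (15% of clearance) increases to 5.7× activity: 0.15 × 5.7 = 0.855.
Non-CYP routes (10%) are unchanged.
Relative clearance = 2.294 + 0.1786 + 0.855 + 0.1 = 3.4276.
New steady-state concentration = 54 / 3.4276 = 16 μg/mL (concentration scales inversely with clearance).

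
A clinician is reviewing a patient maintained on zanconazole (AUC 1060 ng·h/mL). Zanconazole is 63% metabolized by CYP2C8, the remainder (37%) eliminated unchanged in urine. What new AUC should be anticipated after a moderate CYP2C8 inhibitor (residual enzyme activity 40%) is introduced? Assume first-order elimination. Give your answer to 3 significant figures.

The CYP2C8 pathway (63% of clearance) drops to 0.4× activity: 0.63 × 0.4 = 0.252.
The remaining 37% of clearance is unaffected.
New clearance relative to baseline: 0.252 + 0.37 = 0.622.
With dosing unchanged, AUC scales as 1/CL: 1060 / 0.622 = 1.70 × 10³ ng·h/mL.

1.70 × 10³ ng·h/mL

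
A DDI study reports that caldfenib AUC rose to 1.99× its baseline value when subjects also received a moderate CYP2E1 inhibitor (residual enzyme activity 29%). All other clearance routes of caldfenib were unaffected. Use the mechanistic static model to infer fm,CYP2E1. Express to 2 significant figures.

CL'/CL = 1 / 1.99 = 0.5025
0.29·fm + (1 − fm) = 0.5025
fm = (0.5025 − 1) / (0.29 − 1) = 0.70

0.70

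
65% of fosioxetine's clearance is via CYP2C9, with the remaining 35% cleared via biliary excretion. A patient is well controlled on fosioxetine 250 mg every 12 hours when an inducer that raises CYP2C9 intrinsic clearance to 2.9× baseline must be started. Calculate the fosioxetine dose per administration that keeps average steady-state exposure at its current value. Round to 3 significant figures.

The CYP2C9 pathway (65% of clearance) is boosted to 2.9× activity: 0.65 × 2.9 = 1.885.
Non-CYP routes (35%) are unchanged.
CL_new/CL_old = 1.885 + 0.35 = 2.235.
Css,avg = (dose rate)/CL, so holding Css fixed requires dose ∝ CL: 250 × 2.235 = 559 mg.

559 mg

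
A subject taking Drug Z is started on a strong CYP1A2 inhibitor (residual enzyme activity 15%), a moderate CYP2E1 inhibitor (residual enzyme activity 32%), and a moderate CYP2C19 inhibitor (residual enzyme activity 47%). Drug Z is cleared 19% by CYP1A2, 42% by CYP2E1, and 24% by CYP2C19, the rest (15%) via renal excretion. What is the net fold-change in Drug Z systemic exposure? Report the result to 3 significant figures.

2.35

The CYP1A2 pathway (19% of clearance) is reduced to 0.15× activity: 0.19 × 0.15 = 0.0285.
The CYP2E1 pathway (42% of clearance) drops to 0.32× activity: 0.42 × 0.32 = 0.1344.
The CYP2C19 pathway (24% of clearance) drops to 0.47× activity: 0.24 × 0.47 = 0.1128.
The remaining 15% of clearance is unaffected.
Relative clearance = 0.0285 + 0.1344 + 0.1128 + 0.15 = 0.4257.
Because systemic exposure varies inversely with clearance, the combined effect is 1 / 0.4257 = 2.35.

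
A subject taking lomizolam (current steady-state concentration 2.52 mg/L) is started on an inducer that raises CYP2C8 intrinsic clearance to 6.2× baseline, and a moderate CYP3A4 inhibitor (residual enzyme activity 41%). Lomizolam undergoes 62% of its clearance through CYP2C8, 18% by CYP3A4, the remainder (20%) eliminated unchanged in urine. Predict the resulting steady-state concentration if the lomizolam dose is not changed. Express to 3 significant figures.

The CYP2C8 pathway (62% of clearance) is boosted to 6.2× activity: 0.62 × 6.2 = 3.844.
The CYP3A4 pathway (18% of clearance) is reduced to 0.41× activity: 0.18 × 0.41 = 0.0738.
Non-CYP routes (20%) are unchanged.
CL_new/CL_old = 3.844 + 0.0738 + 0.2 = 4.1178.
New steady-state concentration = 2.52 / 4.1178 = 0.612 mg/L (concentration scales inversely with clearance).

0.612 mg/L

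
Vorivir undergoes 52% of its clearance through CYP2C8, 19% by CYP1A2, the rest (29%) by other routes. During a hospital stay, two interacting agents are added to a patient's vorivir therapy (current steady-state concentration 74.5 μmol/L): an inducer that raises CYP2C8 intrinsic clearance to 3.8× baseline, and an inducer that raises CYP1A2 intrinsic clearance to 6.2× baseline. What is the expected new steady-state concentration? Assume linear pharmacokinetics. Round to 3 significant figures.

CYP2C8: 0.52 × 3.8 = 1.976
CYP1A2: 0.19 × 6.2 = 1.178
Other: 0.29 (unchanged)
CL_new/CL_old = 1.976 + 1.178 + 0.29 = 3.444.
Steady-state concentration ∝ 1/CL: new value = 74.5 / 3.444 = 21.6 μmol/L.

21.6 μmol/L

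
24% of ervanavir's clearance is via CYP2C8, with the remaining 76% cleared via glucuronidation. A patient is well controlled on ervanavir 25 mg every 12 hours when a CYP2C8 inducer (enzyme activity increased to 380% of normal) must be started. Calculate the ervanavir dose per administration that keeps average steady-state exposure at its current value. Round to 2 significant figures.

The CYP2C8 pathway (24% of clearance) is boosted to 3.8× activity: 0.24 × 3.8 = 0.912.
Non-CYP routes (76%) are unchanged.
Relative clearance = 0.912 + 0.76 = 1.672.
Exposure is unchanged when dose changes in proportion to clearance. New dose = 25 mg × 1.672 = 42 mg.

42 mg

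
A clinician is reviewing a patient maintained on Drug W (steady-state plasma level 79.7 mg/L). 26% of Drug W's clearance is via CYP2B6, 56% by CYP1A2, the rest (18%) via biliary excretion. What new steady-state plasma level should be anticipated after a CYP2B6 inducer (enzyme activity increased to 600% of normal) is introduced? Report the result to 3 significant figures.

34.7 mg/L

The CYP2B6 pathway (26% of clearance) is boosted to 6× activity: 0.26 × 6 = 1.56.
CYP1A2 (56%) and the residual 18% are unaffected.
Relative clearance = 1.56 + 0.56 + 0.18 = 2.3.
New steady-state plasma level = baseline ÷ relative clearance = 79.7 / 2.3 = 34.7 mg/L.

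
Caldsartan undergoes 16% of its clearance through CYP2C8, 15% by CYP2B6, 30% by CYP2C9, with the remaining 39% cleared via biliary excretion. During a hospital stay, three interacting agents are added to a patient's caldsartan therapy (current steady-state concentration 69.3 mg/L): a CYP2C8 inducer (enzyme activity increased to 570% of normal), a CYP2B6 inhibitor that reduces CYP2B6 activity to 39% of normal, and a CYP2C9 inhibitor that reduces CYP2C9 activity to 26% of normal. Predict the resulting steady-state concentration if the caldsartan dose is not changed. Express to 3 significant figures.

CYP2C8: 0.16 × 5.7 = 0.912
CYP2B6: 0.15 × 0.39 = 0.0585
CYP2C9: 0.3 × 0.26 = 0.078
Other: 0.39 (unchanged)
New clearance relative to baseline: 0.912 + 0.0585 + 0.078 + 0.39 = 1.4385.
Steady-state concentration ∝ 1/CL: new value = 69.3 / 1.4385 = 48.2 mg/L.

48.2 mg/L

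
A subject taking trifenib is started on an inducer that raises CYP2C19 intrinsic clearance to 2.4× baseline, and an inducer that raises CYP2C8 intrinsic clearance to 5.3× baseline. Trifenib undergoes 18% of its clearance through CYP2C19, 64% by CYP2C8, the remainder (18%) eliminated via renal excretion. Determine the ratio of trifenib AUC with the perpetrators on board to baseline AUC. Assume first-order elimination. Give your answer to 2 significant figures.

The CYP2C19 pathway (18% of clearance) is boosted to 2.4× activity: 0.18 × 2.4 = 0.432.
The CYP2C8 pathway (64% of clearance) rises to 5.3× activity: 0.64 × 5.3 = 3.392.
Non-CYP routes (18%) are unchanged.
Relative clearance = 0.432 + 3.392 + 0.18 = 4.004.
AUC ∝ 1/CL: fold-change = 1 / 4.004 = 0.25.

0.25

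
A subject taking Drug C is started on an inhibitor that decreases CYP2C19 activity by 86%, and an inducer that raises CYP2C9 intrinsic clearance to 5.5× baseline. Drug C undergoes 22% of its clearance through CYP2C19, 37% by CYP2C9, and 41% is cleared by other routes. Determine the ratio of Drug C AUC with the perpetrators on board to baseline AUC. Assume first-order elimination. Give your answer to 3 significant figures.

0.404

CYP2C19: 0.22 × 0.14 = 0.0308
CYP2C9: 0.37 × 5.5 = 2.035
Other: 0.41 (unchanged)
New clearance relative to baseline: 0.0308 + 2.035 + 0.41 = 2.4758.
Net AUC ratio = 1 / 2.4758 = 0.404.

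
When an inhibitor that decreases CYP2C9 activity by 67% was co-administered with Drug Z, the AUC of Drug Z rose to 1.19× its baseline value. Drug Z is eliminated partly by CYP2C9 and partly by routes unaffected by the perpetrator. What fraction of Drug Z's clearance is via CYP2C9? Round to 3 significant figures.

CL'/CL = 1 / 1.19 = 0.8403
0.33·fm + (1 − fm) = 0.8403
fm = (0.8403 − 1) / (0.33 − 1) = 0.238

0.238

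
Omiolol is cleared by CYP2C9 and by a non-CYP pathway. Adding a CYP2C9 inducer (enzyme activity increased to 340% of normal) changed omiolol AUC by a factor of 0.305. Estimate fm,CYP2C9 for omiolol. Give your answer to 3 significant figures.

0.949

Let x = fm,CYP2C9. Because AUC ∝ 1/CL, relative clearance rose to 1/0.305 = 3.279.
Only the CYP2C9 route changed, so 3.279 = x·3.4 + (1 − x), giving x = 0.949.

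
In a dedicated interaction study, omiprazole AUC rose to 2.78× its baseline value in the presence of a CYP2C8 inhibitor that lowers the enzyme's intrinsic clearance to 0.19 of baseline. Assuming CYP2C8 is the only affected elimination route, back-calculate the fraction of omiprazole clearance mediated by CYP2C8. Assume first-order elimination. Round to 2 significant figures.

Write x for the fraction cleared via CYP2C8. The observed AUC change means clearance fell to 1/2.78 = 0.3597 of baseline.
Setting x·0.19 + (1 − x) = 0.3597 and solving: x = (0.3597 − 1)/(0.19 − 1) = 0.79.

0.79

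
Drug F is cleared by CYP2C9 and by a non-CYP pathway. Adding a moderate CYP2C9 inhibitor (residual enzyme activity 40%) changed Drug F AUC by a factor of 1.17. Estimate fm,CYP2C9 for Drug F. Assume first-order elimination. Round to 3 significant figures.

CL'/CL = 1 / 1.17 = 0.8547
0.4·fm + (1 − fm) = 0.8547
fm = (0.8547 − 1) / (0.4 − 1) = 0.242

0.242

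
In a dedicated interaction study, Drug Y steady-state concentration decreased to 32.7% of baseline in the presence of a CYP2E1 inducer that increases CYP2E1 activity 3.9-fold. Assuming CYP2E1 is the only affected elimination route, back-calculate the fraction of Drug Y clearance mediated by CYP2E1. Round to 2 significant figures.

Let x = fm,CYP2E1. Because steady-state concentration ∝ 1/CL, relative clearance rose to 1/0.327 = 3.058.
Only the CYP2E1 route changed, so 3.058 = x·3.9 + (1 − x), giving x = 0.71.

0.71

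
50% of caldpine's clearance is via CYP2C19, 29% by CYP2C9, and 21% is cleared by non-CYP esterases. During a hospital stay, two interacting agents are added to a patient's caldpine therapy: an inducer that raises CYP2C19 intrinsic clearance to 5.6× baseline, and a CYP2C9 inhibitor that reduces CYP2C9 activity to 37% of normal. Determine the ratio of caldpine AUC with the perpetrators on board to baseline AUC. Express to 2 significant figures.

CYP2C19: 0.5 × 5.6 = 2.8
CYP2C9: 0.29 × 0.37 = 0.1073
Other: 0.21 (unchanged)
Relative clearance = 2.8 + 0.1073 + 0.21 = 3.1173.
AUC ∝ 1/CL: fold-change = 1 / 3.1173 = 0.32.

0.32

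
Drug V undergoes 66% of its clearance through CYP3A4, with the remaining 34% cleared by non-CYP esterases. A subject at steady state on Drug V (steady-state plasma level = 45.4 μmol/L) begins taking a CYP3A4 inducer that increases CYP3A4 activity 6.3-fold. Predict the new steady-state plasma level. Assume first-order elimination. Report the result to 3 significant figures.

10.1 μmol/L

The CYP3A4 pathway (66% of clearance) increases to 6.3× activity: 0.66 × 6.3 = 4.158.
The remaining 34% of clearance is unaffected.
Relative clearance = 4.158 + 0.34 = 4.498.
New steady-state plasma level = baseline ÷ relative clearance = 45.4 / 4.498 = 10.1 μmol/L.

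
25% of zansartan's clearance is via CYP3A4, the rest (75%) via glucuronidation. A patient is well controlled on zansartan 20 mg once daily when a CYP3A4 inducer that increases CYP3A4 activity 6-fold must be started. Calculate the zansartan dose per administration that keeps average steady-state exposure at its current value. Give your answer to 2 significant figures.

45 mg

CYP3A4: 0.25 × 6 = 1.5
Other: 0.75 (unchanged)
New clearance relative to baseline: 1.5 + 0.75 = 2.25.
To maintain the same steady-state level, dose must scale with clearance: new dose = 20 × 2.25 = 45 mg.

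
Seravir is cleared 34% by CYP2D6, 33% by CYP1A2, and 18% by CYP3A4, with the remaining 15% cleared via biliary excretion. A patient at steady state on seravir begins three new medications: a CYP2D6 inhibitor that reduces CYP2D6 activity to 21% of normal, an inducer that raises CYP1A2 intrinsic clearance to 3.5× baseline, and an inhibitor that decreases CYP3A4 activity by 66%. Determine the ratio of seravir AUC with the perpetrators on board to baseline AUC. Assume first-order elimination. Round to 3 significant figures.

0.696

The CYP2D6 pathway (34% of clearance) drops to 0.21× activity: 0.34 × 0.21 = 0.0714.
The CYP1A2 pathway (33% of clearance) rises to 3.5× activity: 0.33 × 3.5 = 1.155.
The CYP3A4 pathway (18% of clearance) is reduced to 0.34× activity: 0.18 × 0.34 = 0.0612.
Non-CYP routes (15%) are unchanged.
New clearance relative to baseline: 0.0714 + 1.155 + 0.0612 + 0.15 = 1.4376.
AUC ∝ 1/CL: fold-change = 1 / 1.4376 = 0.696.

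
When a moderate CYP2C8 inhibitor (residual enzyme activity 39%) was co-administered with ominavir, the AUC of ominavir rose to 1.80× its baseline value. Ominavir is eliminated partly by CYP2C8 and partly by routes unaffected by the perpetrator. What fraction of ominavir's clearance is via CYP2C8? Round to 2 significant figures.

0.73

CL'/CL = 1 / 1.80 = 0.5556
0.39·fm + (1 − fm) = 0.5556
fm = (0.5556 − 1) / (0.39 − 1) = 0.73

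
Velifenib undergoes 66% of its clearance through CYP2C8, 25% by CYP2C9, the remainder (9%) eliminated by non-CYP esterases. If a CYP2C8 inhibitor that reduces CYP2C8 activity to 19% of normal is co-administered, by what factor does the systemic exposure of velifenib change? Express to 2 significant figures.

The CYP2C8 pathway (66% of clearance) drops to 0.19× activity: 0.66 × 0.19 = 0.1254.
CYP2C9 (25%) and the residual 9% are unaffected.
CL_new/CL_old = 0.1254 + 0.25 + 0.09 = 0.4654.
Systemic exposure ratio = CL_old/CL_new = 1 / 0.4654 = 2.1.

2.1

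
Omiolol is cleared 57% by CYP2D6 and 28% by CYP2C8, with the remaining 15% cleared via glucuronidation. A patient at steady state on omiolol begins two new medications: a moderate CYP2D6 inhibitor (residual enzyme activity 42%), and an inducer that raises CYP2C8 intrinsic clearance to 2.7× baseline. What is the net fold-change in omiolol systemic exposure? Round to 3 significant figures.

0.873

CYP2D6: 0.57 × 0.42 = 0.2394
CYP2C8: 0.28 × 2.7 = 0.756
Other: 0.15 (unchanged)
CL_new/CL_old = 0.2394 + 0.756 + 0.15 = 1.1454.
Because systemic exposure varies inversely with clearance, the combined effect is 1 / 1.1454 = 0.873.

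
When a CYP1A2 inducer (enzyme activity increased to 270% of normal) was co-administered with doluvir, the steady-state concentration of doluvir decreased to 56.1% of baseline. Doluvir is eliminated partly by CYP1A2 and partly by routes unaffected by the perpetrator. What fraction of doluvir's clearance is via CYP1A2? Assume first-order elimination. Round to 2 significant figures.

Call the CYP1A2 fraction fm. After the interaction, CL_new/CL_old = fm × 2.7 + (1 − fm).
Steady-state concentration ratio = 1 / (new CL fraction), so new CL fraction = 1 / 0.561 = 1.783.
fm × 2.7 + 1 − fm = 1.783  ⇒  fm × (2.7 − 1) = 0.7825  ⇒  fm = 0.46.

0.46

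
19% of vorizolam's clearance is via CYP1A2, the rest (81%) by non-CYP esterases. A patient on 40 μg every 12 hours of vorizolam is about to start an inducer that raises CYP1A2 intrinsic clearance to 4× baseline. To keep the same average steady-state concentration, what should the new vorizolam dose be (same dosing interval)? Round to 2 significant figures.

CYP1A2: 0.19 × 4 = 0.76
Other: 0.81 (unchanged)
New clearance relative to baseline: 0.76 + 0.81 = 1.57.
Css,avg = (dose rate)/CL, so holding Css fixed requires dose ∝ CL: 40 × 1.57 = 63 μg.

63 μg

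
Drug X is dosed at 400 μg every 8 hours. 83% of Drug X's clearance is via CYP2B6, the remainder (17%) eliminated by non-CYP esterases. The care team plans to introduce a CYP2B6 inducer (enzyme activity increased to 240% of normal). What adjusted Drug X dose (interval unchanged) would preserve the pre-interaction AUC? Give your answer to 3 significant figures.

CYP2B6: 0.83 × 2.4 = 1.992
Other: 0.17 (unchanged)
Relative clearance = 1.992 + 0.17 = 2.162.
Css,avg = (dose rate)/CL, so holding Css fixed requires dose ∝ CL: 400 × 2.162 = 865 μg.

865 μg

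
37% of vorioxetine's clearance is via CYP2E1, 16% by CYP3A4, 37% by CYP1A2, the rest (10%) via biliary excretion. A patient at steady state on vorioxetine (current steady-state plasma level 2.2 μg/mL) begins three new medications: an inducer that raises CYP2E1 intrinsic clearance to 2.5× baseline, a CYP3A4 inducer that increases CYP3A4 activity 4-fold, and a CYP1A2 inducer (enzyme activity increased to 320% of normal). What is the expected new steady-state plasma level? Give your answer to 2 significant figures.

0.77 μg/mL

The CYP2E1 pathway (37% of clearance) increases to 2.5× activity: 0.37 × 2.5 = 0.925.
The CYP3A4 pathway (16% of clearance) increases to 4× activity: 0.16 × 4 = 0.64.
The CYP1A2 pathway (37% of clearance) increases to 3.2× activity: 0.37 × 3.2 = 1.184.
The remaining 10% of clearance is unaffected.
CL_new/CL_old = 0.925 + 0.64 + 1.184 + 0.1 = 2.849.
New steady-state plasma level = 2.2 / 2.849 = 0.77 μg/mL (concentration scales inversely with clearance).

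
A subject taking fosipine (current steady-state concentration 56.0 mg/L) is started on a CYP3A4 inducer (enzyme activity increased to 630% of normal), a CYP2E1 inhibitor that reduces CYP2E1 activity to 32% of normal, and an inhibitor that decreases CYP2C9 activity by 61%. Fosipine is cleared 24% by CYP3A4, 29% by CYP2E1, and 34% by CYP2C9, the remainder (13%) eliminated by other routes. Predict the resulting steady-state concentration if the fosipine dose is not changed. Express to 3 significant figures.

The CYP3A4 pathway (24% of clearance) rises to 6.3× activity: 0.24 × 6.3 = 1.512.
The CYP2E1 pathway (29% of clearance) drops to 0.32× activity: 0.29 × 0.32 = 0.0928.
The CYP2C9 pathway (34% of clearance) drops to 0.39× activity: 0.34 × 0.39 = 0.1326.
The remaining 13% of clearance is unaffected.
Relative clearance = 1.512 + 0.0928 + 0.1326 + 0.13 = 1.8674.
New steady-state concentration = 56.0 / 1.8674 = 30.0 mg/L (concentration scales inversely with clearance).

30.0 mg/L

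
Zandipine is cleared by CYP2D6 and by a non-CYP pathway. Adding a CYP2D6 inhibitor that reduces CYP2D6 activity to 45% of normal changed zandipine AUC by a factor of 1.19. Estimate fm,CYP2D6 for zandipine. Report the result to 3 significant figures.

Let fm be the CYP2D6 fraction. New clearance relative to baseline = fm × 0.45 + (1 − fm).
AUC ratio = 1 / (new CL fraction), so new CL fraction = 1 / 1.19 = 0.8403.
fm × 0.45 + 1 − fm = 0.8403  ⇒  fm × (0.45 − 1) = −0.1597  ⇒  fm = 0.290.

0.290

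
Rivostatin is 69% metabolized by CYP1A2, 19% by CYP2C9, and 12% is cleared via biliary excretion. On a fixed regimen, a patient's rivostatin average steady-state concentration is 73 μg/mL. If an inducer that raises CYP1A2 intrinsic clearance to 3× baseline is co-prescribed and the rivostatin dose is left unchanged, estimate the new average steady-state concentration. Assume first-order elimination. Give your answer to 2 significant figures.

31 μg/mL

CYP1A2: 0.69 × 3 = 2.07
CYP2C9: 0.19 (unchanged)
Other: 0.12 (unchanged)
New clearance relative to baseline: 2.07 + 0.19 + 0.12 = 2.38.
With dosing unchanged, average steady-state concentration scales as 1/CL: 73 / 2.38 = 31 μg/mL.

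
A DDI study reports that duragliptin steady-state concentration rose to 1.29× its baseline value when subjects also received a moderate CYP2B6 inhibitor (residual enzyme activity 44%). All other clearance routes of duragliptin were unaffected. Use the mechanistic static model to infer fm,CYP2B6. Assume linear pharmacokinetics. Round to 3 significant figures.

CL'/CL = 1 / 1.29 = 0.7752
0.44·fm + (1 − fm) = 0.7752
fm = (0.7752 − 1) / (0.44 − 1) = 0.401

0.401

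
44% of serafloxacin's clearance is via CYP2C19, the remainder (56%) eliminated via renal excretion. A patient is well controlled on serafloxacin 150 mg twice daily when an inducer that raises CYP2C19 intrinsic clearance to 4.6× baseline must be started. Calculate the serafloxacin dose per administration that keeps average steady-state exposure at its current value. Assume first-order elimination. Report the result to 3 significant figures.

388 mg

The CYP2C19 pathway (44% of clearance) rises to 4.6× activity: 0.44 × 4.6 = 2.024.
Non-CYP routes (56%) are unchanged.
CL_new/CL_old = 2.024 + 0.56 = 2.584.
Css,avg = (dose rate)/CL, so holding Css fixed requires dose ∝ CL: 150 × 2.584 = 388 mg.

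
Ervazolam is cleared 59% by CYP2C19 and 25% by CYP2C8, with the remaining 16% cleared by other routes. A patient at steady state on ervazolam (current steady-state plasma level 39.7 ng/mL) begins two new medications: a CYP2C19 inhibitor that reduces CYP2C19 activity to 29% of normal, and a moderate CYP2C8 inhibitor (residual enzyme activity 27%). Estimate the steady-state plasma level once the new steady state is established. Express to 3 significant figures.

The CYP2C19 pathway (59% of clearance) is reduced to 0.29× activity: 0.59 × 0.29 = 0.1711.
The CYP2C8 pathway (25% of clearance) drops to 0.27× activity: 0.25 × 0.27 = 0.0675.
Non-CYP routes (16%) are unchanged.
Relative clearance = 0.1711 + 0.0675 + 0.16 = 0.3986.
New steady-state plasma level = 39.7 / 0.3986 = 99.6 ng/mL (concentration scales inversely with clearance).

99.6 ng/mL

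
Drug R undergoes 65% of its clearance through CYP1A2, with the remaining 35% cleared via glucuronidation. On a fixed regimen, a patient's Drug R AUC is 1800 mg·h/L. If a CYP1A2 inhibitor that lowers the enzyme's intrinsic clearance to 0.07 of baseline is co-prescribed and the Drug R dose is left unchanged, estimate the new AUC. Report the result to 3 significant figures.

CYP1A2: 0.65 × 0.07 = 0.0455
Other: 0.35 (unchanged)
CL_new/CL_old = 0.0455 + 0.35 = 0.3955.
With dosing unchanged, AUC scales as 1/CL: 1800 / 0.3955 = 4.55 × 10³ mg·h/L.

4.55 × 10³ mg·h/L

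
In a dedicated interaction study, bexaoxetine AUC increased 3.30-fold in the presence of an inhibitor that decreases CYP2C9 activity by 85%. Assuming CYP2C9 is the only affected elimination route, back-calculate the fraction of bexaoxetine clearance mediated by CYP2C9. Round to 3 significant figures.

0.820

CL'/CL = 1 / 3.30 = 0.303
0.15·fm + (1 − fm) = 0.303
fm = (0.303 − 1) / (0.15 − 1) = 0.820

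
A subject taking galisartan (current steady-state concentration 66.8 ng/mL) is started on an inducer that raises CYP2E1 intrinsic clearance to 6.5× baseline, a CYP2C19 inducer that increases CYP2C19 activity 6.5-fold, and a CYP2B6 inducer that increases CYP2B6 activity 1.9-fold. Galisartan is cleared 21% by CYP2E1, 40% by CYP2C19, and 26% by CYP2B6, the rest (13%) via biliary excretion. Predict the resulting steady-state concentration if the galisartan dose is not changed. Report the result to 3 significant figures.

CYP2E1: 0.21 × 6.5 = 1.365
CYP2C19: 0.4 × 6.5 = 2.6
CYP2B6: 0.26 × 1.9 = 0.494
Other: 0.13 (unchanged)
Relative clearance = 1.365 + 2.6 + 0.494 + 0.13 = 4.589.
New steady-state concentration = 66.8 / 4.589 = 14.6 ng/mL (concentration scales inversely with clearance).

14.6 ng/mL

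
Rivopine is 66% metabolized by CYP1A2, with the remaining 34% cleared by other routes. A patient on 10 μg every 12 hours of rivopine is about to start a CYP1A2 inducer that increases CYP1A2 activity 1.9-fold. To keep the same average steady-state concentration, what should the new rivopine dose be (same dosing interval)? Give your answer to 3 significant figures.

The CYP1A2 pathway (66% of clearance) is boosted to 1.9× activity: 0.66 × 1.9 = 1.254.
Non-CYP routes (34%) are unchanged.
Relative clearance = 1.254 + 0.34 = 1.594.
Exposure is unchanged when dose changes in proportion to clearance. New dose = 10 μg × 1.594 = 15.9 μg.

15.9 μg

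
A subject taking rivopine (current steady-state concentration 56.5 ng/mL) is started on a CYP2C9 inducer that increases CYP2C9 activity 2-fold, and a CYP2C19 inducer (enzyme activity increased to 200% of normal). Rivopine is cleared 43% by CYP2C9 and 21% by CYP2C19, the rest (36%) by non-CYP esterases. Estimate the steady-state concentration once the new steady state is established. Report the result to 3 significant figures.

The CYP2C9 pathway (43% of clearance) increases to 2× activity: 0.43 × 2 = 0.86.
The CYP2C19 pathway (21% of clearance) rises to 2× activity: 0.21 × 2 = 0.42.
The remaining 36% of clearance is unaffected.
New clearance relative to baseline: 0.86 + 0.42 + 0.36 = 1.64.
New steady-state concentration = 56.5 / 1.64 = 34.5 ng/mL (concentration scales inversely with clearance).

34.5 ng/mL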